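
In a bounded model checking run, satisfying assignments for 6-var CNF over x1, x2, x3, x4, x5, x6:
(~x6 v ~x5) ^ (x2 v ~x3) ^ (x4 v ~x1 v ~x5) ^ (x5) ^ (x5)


CNF with 5 clauses over 6 vars (64 assignments).
An assignment satisfies CNF iff every clause has >=1 true literal.
Check each row (bits = x1,x2,x3,x4,x5,x6; clause T/F shown):
  row 0 [000000]: clauses=TTTFF -> 0
  row 1 [000001]: clauses=TTTFF -> 0
  row 2 [000010]: clauses=TTTTT -> 1
  row 3 [000011]: clauses=FTTTT -> 0
  row 4 [000100]: clauses=TTTFF -> 0
  (every remaining row is evaluated the same way; all 64 results are listed next)
Full result column, 8 rows per line (x1,x2,x3 fixed per line; x4,x5,x6 runs 000..111 left to right):
  rows 0-7 [x1,x2,x3=000]: 00100010  (ones: 2)
  rows 8-15 [x1,x2,x3=001]: 00000000  (ones: 0)
  rows 16-23 [x1,x2,x3=010]: 00100010  (ones: 2)
  rows 24-31 [x1,x2,x3=011]: 00100010  (ones: 2)
  rows 32-39 [x1,x2,x3=100]: 00000010  (ones: 1)
  rows 40-47 [x1,x2,x3=101]: 00000000  (ones: 0)
  rows 48-55 [x1,x2,x3=110]: 00000010  (ones: 1)
  rows 56-63 [x1,x2,x3=111]: 00000010  (ones: 1)
Satisfying assignments = 2+0+2+2+1+0+1+1 = 9

9


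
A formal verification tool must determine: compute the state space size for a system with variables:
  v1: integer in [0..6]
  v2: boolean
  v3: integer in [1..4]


State space = product of domain sizes of all variables.
Domain sizes:
  v1 (integer in [0..6]): 7
  v2 (boolean): 2
  v3 (integer in [1..4]): 4
Product = 7 * 2 * 4 = 56

56


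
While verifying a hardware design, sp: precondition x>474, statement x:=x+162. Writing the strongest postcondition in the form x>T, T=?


Formula: sp(P, x:=E) = exists old_x. (x = E[old_x/x]) AND P[old_x/x] (old_x is the value of x before the assignment; eliminate old_x by solving x = E[old_x/x] for old_x)
Step 1: Precondition P: x>474, i.e. old_x > 474
Step 2: Assignment gives x = old_x + 162, so old_x = x - 162
Step 3: Substitute into P: x - 162 > 474
Step 4: Simplify: x > 474+162 = 636

636


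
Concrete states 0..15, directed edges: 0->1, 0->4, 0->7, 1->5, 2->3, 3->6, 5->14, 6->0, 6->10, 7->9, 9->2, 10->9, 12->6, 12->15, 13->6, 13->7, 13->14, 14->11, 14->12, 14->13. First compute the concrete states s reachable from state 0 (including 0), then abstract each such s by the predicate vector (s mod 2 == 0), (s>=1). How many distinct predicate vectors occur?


BFS from 0:
Concrete reachable: {0, 1, 2, 3, 4, 5, 6, 7, 9, 10, 11, 12, 13, 14, 15}
Abstract via predicates (s mod 2 == 0), (s>=1):
  (0,1) <- {1, 3, 5, 7, 9, 11, 13, 15}
  (1,0) <- {0}
  (1,1) <- {2, 4, 6, 10, 12, 14}
Distinct abstract states = 3

3


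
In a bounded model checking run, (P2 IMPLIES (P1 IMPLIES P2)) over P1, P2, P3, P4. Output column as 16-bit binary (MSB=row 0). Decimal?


Formula: (P2 IMPLIES (P1 IMPLIES P2)) over P1, P2, P3, P4 (16 rows)
Evaluate each row (bits = P1,P2,P3,P4, MSB first):
  row 0 [0000]: (0 IMPLIES (0 IMPLIES 0)) -> 1
  row 1 [0001]: (0 IMPLIES (0 IMPLIES 0)) -> 1
  row 2 [0010]: (0 IMPLIES (0 IMPLIES 0)) -> 1
  row 3 [0011]: (0 IMPLIES (0 IMPLIES 0)) -> 1
  row 4 [0100]: (1 IMPLIES (0 IMPLIES 1)) -> 1
  row 5 [0101]: (1 IMPLIES (0 IMPLIES 1)) -> 1
  row 6 [0110]: (1 IMPLIES (0 IMPLIES 1)) -> 1
  row 7 [0111]: (1 IMPLIES (0 IMPLIES 1)) -> 1
  row 8 [1000]: (0 IMPLIES (1 IMPLIES 0)) -> 1
  row 9 [1001]: (0 IMPLIES (1 IMPLIES 0)) -> 1
  row 10 [1010]: (0 IMPLIES (1 IMPLIES 0)) -> 1
  row 11 [1011]: (0 IMPLIES (1 IMPLIES 0)) -> 1
  row 12 [1100]: (1 IMPLIES (1 IMPLIES 1)) -> 1
  row 13 [1101]: (1 IMPLIES (1 IMPLIES 1)) -> 1
  row 14 [1110]: (1 IMPLIES (1 IMPLIES 1)) -> 1
  row 15 [1111]: (1 IMPLIES (1 IMPLIES 1)) -> 1
Full result column, 4 rows per line (P1,P2 fixed per line; P3,P4 runs 00..11 left to right):
  rows 0-3 [P1,P2=00]: 1111  = hex F
  rows 4-7 [P1,P2=01]: 1111  = hex F
  rows 8-11 [P1,P2=10]: 1111  = hex F
  rows 12-15 [P1,P2=11]: 1111  = hex F
Output column (row 0 .. row 15) = 1111111111111111
Output column grouped in 4s = 1111 1111 1111 1111 = 0xFFFF
Convert to decimal digit by digit (value = value*16 + digit):
  F -> 15
  15*16 + 15 (F) = 255
  255*16 + 15 (F) = 4095
  4095*16 + 15 (F) = 65535
Decimal = 65535

65535


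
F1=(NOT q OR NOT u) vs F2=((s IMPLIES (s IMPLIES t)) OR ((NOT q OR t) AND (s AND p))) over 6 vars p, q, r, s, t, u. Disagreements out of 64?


F1 = (NOT q OR NOT u)
F2 = ((s IMPLIES (s IMPLIES t)) OR ((NOT q OR t) AND (s AND p)))
Evaluate both on each of 64 rows (bits = p,q,r,s,t,u):
  row 0 [000000]: F1=1 F2=1 -> 0
  row 1 [000001]: F1=1 F2=1 -> 0
  row 2 [000010]: F1=1 F2=1 -> 0
  row 3 [000011]: F1=1 F2=1 -> 0
  row 4 [000100]: F1=1 F2=0 (differ) -> 1
  (every remaining row is evaluated the same way; all 64 results are listed next)
Full result column, 8 rows per line (p,q,r fixed per line; s,t,u runs 000..111 left to right):
  rows 0-7 [p,q,r=000]: 00001100  (ones: 2)
  rows 8-15 [p,q,r=001]: 00001100  (ones: 2)
  rows 16-23 [p,q,r=010]: 01011001  (ones: 4)
  rows 24-31 [p,q,r=011]: 01011001  (ones: 4)
  rows 32-39 [p,q,r=100]: 00000000  (ones: 0)
  rows 40-47 [p,q,r=101]: 00000000  (ones: 0)
  rows 48-55 [p,q,r=110]: 01011001  (ones: 4)
  rows 56-63 [p,q,r=111]: 01011001  (ones: 4)
Disagreements = 2+2+4+4+0+0+4+4 = 20

20


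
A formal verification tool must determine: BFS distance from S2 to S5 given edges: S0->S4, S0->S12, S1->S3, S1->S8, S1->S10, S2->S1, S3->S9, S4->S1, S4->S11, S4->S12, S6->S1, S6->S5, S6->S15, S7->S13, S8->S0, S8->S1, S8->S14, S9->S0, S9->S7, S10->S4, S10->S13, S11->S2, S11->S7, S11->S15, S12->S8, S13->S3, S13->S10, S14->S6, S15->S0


BFS layer-by-layer from S2:
  dist 0: {S2}
  dist 1: {S1}
  dist 2: {S3, S8, S10}
  dist 3: {S0, S4, S9, S13, S14}
  dist 4: {S6, S7, S11, S12}
  dist 5: {S5, S15}
  -> S5 reached at distance 5
Shortest path length = 5

5


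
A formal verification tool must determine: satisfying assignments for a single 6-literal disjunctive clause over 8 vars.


Step 1: Total=2^8=256
Step 2: Unsat when all 6 false: 2^2=4
Step 3: Sat=256-4=252

252


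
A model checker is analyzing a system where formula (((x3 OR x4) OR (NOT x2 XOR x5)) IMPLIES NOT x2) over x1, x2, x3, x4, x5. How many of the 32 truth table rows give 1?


Formula: (((x3 OR x4) OR (NOT x2 XOR x5)) IMPLIES NOT x2) over 5 vars (32 rows)
Evaluate each row (x1, x2, x3, x4, x5 as bits, MSB first):
  row 0 [00000]: (((0 OR 0) OR (NOT 0 XOR 0)) IMPLIES NOT 0) -> 1
  row 1 [00001]: (((0 OR 0) OR (NOT 0 XOR 1)) IMPLIES NOT 0) -> 1
  row 2 [00010]: (((0 OR 1) OR (NOT 0 XOR 0)) IMPLIES NOT 0) -> 1
  row 3 [00011]: (((0 OR 1) OR (NOT 0 XOR 1)) IMPLIES NOT 0) -> 1
  row 4 [00100]: (((1 OR 0) OR (NOT 0 XOR 0)) IMPLIES NOT 0) -> 1
  row 5 [00101]: (((1 OR 0) OR (NOT 0 XOR 1)) IMPLIES NOT 0) -> 1
  row 6 [00110]: (((1 OR 1) OR (NOT 0 XOR 0)) IMPLIES NOT 0) -> 1
  row 7 [00111]: (((1 OR 1) OR (NOT 0 XOR 1)) IMPLIES NOT 0) -> 1
  row 8 [01000]: (((0 OR 0) OR (NOT 1 XOR 0)) IMPLIES NOT 1) -> 1
  row 9 [01001]: (((0 OR 0) OR (NOT 1 XOR 1)) IMPLIES NOT 1) -> 0
  row 10 [01010]: (((0 OR 1) OR (NOT 1 XOR 0)) IMPLIES NOT 1) -> 0
  row 11 [01011]: (((0 OR 1) OR (NOT 1 XOR 1)) IMPLIES NOT 1) -> 0
  row 12 [01100]: (((1 OR 0) OR (NOT 1 XOR 0)) IMPLIES NOT 1) -> 0
  row 13 [01101]: (((1 OR 0) OR (NOT 1 XOR 1)) IMPLIES NOT 1) -> 0
  row 14 [01110]: (((1 OR 1) OR (NOT 1 XOR 0)) IMPLIES NOT 1) -> 0
  row 15 [01111]: (((1 OR 1) OR (NOT 1 XOR 1)) IMPLIES NOT 1) -> 0
  row 16 [10000]: (((0 OR 0) OR (NOT 0 XOR 0)) IMPLIES NOT 0) -> 1
  row 17 [10001]: (((0 OR 0) OR (NOT 0 XOR 1)) IMPLIES NOT 0) -> 1
  row 18 [10010]: (((0 OR 1) OR (NOT 0 XOR 0)) IMPLIES NOT 0) -> 1
  row 19 [10011]: (((0 OR 1) OR (NOT 0 XOR 1)) IMPLIES NOT 0) -> 1
  row 20 [10100]: (((1 OR 0) OR (NOT 0 XOR 0)) IMPLIES NOT 0) -> 1
  row 21 [10101]: (((1 OR 0) OR (NOT 0 XOR 1)) IMPLIES NOT 0) -> 1
  row 22 [10110]: (((1 OR 1) OR (NOT 0 XOR 0)) IMPLIES NOT 0) -> 1
  row 23 [10111]: (((1 OR 1) OR (NOT 0 XOR 1)) IMPLIES NOT 0) -> 1
  row 24 [11000]: (((0 OR 0) OR (NOT 1 XOR 0)) IMPLIES NOT 1) -> 1
  row 25 [11001]: (((0 OR 0) OR (NOT 1 XOR 1)) IMPLIES NOT 1) -> 0
  row 26 [11010]: (((0 OR 1) OR (NOT 1 XOR 0)) IMPLIES NOT 1) -> 0
  row 27 [11011]: (((0 OR 1) OR (NOT 1 XOR 1)) IMPLIES NOT 1) -> 0
  row 28 [11100]: (((1 OR 0) OR (NOT 1 XOR 0)) IMPLIES NOT 1) -> 0
  row 29 [11101]: (((1 OR 0) OR (NOT 1 XOR 1)) IMPLIES NOT 1) -> 0
  row 30 [11110]: (((1 OR 1) OR (NOT 1 XOR 0)) IMPLIES NOT 1) -> 0
  row 31 [11111]: (((1 OR 1) OR (NOT 1 XOR 1)) IMPLIES NOT 1) -> 0
Full result column, 8 rows per line (x1,x2 fixed per line; x3,x4,x5 runs 000..111 left to right):
  rows 0-7 [x1,x2=00]: 11111111  (ones: 8)
  rows 8-15 [x1,x2=01]: 10000000  (ones: 1)
  rows 16-23 [x1,x2=10]: 11111111  (ones: 8)
  rows 24-31 [x1,x2=11]: 10000000  (ones: 1)
Count of 1-rows = 8+1+8+1 = 18

18


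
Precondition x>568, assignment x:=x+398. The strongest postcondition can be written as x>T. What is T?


Formula: sp(P, x:=E) = exists old_x. (x = E[old_x/x]) AND P[old_x/x] (old_x is the value of x before the assignment; eliminate old_x by solving x = E[old_x/x] for old_x)
Step 1: Precondition P: x>568, i.e. old_x > 568
Step 2: Assignment gives x = old_x + 398, so old_x = x - 398
Step 3: Substitute into P: x - 398 > 568
Step 4: Simplify: x > 568+398 = 966

966


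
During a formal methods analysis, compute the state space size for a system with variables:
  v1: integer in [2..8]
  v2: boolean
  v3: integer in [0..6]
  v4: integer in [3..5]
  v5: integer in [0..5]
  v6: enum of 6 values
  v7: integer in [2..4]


State space = product of domain sizes of all variables.
Domain sizes:
  v1 (integer in [2..8]): 7
  v2 (boolean): 2
  v3 (integer in [0..6]): 7
  v4 (integer in [3..5]): 3
  v5 (integer in [0..5]): 6
  v6 (enum of 6 values): 6
  v7 (integer in [2..4]): 3
Product = 7 * 2 * 7 * 3 * 6 * 6 * 3 = 31752

31752


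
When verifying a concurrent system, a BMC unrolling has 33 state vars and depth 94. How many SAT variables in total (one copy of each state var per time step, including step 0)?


BMC unrolls to depth k, creating one copy of each state var for steps 0..k.
Step count = 94 + 1 = 95 (steps 0 through 94)
Vars per step = 33
Total = 33 * 95 = 3135

3135


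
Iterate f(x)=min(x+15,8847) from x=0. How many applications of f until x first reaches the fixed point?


Step 1: x=0, cap=8847, increment=15
Step 2: x grows by 15 each step until capped at 8847; fixed point is x=8847
Step 3: iterations = ceil(8847/15) = 590

590


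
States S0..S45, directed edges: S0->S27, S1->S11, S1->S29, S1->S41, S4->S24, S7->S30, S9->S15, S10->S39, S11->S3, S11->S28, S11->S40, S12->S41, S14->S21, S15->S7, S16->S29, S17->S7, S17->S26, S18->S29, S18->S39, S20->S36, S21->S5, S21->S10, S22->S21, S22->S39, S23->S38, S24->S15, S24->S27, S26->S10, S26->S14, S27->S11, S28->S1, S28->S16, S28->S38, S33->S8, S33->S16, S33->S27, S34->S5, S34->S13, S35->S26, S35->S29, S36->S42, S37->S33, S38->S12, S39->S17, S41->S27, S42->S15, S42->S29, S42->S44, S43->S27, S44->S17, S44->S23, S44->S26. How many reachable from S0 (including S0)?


BFS from S0:
  layer 0: {S0}
  layer 1: {S27}
  layer 2: {S11}
  layer 3: {S3, S28, S40}
  layer 4: {S1, S16, S38}
  layer 5: {S12, S29, S41}
Reachable set: {S0, S1, S3, S11, S12, S16, S27, S28, S29, S38, S40, S41}
Count = 12

12


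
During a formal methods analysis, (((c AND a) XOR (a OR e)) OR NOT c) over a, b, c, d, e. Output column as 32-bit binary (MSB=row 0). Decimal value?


Formula: (((c AND a) XOR (a OR e)) OR NOT c) over a, b, c, d, e (32 rows)
Evaluate each row (bits = a,b,c,d,e, MSB first):
  row 0 [00000]: (((0 AND 0) XOR (0 OR 0)) OR NOT 0) -> 1
  row 1 [00001]: (((0 AND 0) XOR (0 OR 1)) OR NOT 0) -> 1
  row 2 [00010]: (((0 AND 0) XOR (0 OR 0)) OR NOT 0) -> 1
  row 3 [00011]: (((0 AND 0) XOR (0 OR 1)) OR NOT 0) -> 1
  row 4 [00100]: (((1 AND 0) XOR (0 OR 0)) OR NOT 1) -> 0
  row 5 [00101]: (((1 AND 0) XOR (0 OR 1)) OR NOT 1) -> 1
  row 6 [00110]: (((1 AND 0) XOR (0 OR 0)) OR NOT 1) -> 0
  row 7 [00111]: (((1 AND 0) XOR (0 OR 1)) OR NOT 1) -> 1
  row 8 [01000]: (((0 AND 0) XOR (0 OR 0)) OR NOT 0) -> 1
  row 9 [01001]: (((0 AND 0) XOR (0 OR 1)) OR NOT 0) -> 1
  row 10 [01010]: (((0 AND 0) XOR (0 OR 0)) OR NOT 0) -> 1
  row 11 [01011]: (((0 AND 0) XOR (0 OR 1)) OR NOT 0) -> 1
  row 12 [01100]: (((1 AND 0) XOR (0 OR 0)) OR NOT 1) -> 0
  row 13 [01101]: (((1 AND 0) XOR (0 OR 1)) OR NOT 1) -> 1
  row 14 [01110]: (((1 AND 0) XOR (0 OR 0)) OR NOT 1) -> 0
  row 15 [01111]: (((1 AND 0) XOR (0 OR 1)) OR NOT 1) -> 1
  row 16 [10000]: (((0 AND 1) XOR (1 OR 0)) OR NOT 0) -> 1
  row 17 [10001]: (((0 AND 1) XOR (1 OR 1)) OR NOT 0) -> 1
  row 18 [10010]: (((0 AND 1) XOR (1 OR 0)) OR NOT 0) -> 1
  row 19 [10011]: (((0 AND 1) XOR (1 OR 1)) OR NOT 0) -> 1
  row 20 [10100]: (((1 AND 1) XOR (1 OR 0)) OR NOT 1) -> 0
  row 21 [10101]: (((1 AND 1) XOR (1 OR 1)) OR NOT 1) -> 0
  row 22 [10110]: (((1 AND 1) XOR (1 OR 0)) OR NOT 1) -> 0
  row 23 [10111]: (((1 AND 1) XOR (1 OR 1)) OR NOT 1) -> 0
  row 24 [11000]: (((0 AND 1) XOR (1 OR 0)) OR NOT 0) -> 1
  row 25 [11001]: (((0 AND 1) XOR (1 OR 1)) OR NOT 0) -> 1
  row 26 [11010]: (((0 AND 1) XOR (1 OR 0)) OR NOT 0) -> 1
  row 27 [11011]: (((0 AND 1) XOR (1 OR 1)) OR NOT 0) -> 1
  row 28 [11100]: (((1 AND 1) XOR (1 OR 0)) OR NOT 1) -> 0
  row 29 [11101]: (((1 AND 1) XOR (1 OR 1)) OR NOT 1) -> 0
  row 30 [11110]: (((1 AND 1) XOR (1 OR 0)) OR NOT 1) -> 0
  row 31 [11111]: (((1 AND 1) XOR (1 OR 1)) OR NOT 1) -> 0
Full result column, 4 rows per line (a,b,c fixed per line; d,e runs 00..11 left to right):
  rows 0-3 [a,b,c=000]: 1111  = hex F
  rows 4-7 [a,b,c=001]: 0101  = hex 5
  rows 8-11 [a,b,c=010]: 1111  = hex F
  rows 12-15 [a,b,c=011]: 0101  = hex 5
  rows 16-19 [a,b,c=100]: 1111  = hex F
  rows 20-23 [a,b,c=101]: 0000  = hex 0
  rows 24-27 [a,b,c=110]: 1111  = hex F
  rows 28-31 [a,b,c=111]: 0000  = hex 0
Output column (row 0 .. row 31) = 11110101111101011111000011110000
Output column grouped in 4s = 1111 0101 1111 0101 1111 0000 1111 0000 = 0xF5F5F0F0
Convert to decimal digit by digit (value = value*16 + digit):
  F -> 15
  15*16 + 5 = 245
  245*16 + 15 (F) = 3935
  3935*16 + 5 = 62965
  62965*16 + 15 (F) = 1007455
  1007455*16 + 0 = 16119280
  16119280*16 + 15 (F) = 257908495
  257908495*16 + 0 = 4126535920
Decimal = 4126535920

4126535920


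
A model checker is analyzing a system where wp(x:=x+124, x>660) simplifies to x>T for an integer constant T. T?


Formula: wp(x:=E, P) = P[E/x] (substitute E for x in postcondition)
Step 1: Postcondition: x>660
Step 2: Substitute x+124 for x: x+124>660
Step 3: Solve for x: x > 660-124 = 536

536


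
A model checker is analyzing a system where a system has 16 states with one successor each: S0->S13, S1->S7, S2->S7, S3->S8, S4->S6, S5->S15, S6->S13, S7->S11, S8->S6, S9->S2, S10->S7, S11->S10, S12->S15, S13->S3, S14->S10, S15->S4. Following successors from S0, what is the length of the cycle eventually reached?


Trace from S0 until a state repeats:
  S0 -> S13 -> S3 -> S8 -> S6 -> S13
S13 first seen at step 1, revisited at step 5.
Cycle length = 5 - 1 = 4

4


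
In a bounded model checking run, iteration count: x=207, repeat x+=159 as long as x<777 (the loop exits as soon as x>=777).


Step 1: x goes from 207 toward 777 by 159; the body runs while x<777, so iterations = ceil((bound-start)/step)
Step 2: Distance=570
Step 3: ceil(570/159)=4

4


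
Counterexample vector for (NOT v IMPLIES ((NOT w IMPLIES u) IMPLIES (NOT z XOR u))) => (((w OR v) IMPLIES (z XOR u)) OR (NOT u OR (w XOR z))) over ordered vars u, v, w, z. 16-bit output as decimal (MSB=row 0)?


F1 = (NOT v IMPLIES ((NOT w IMPLIES u) IMPLIES (NOT z XOR u)))
F2 = (((w OR v) IMPLIES (z XOR u)) OR (NOT u OR (w XOR z)))
Counterexample to F1=>F2 is where F1=1 and F2=0.
Evaluate each row (bits = u,v,w,z, MSB first):
  row 0 [0000]: F1=1 F2=1 -> F1&~F2 -> 0
  row 1 [0001]: F1=1 F2=1 -> F1&~F2 -> 0
  row 2 [0010]: F1=1 F2=1 -> F1&~F2 -> 0
  row 3 [0011]: F1=0 F2=1 -> F1&~F2 -> 0
  row 4 [0100]: F1=1 F2=1 -> F1&~F2 -> 0
  row 5 [0101]: F1=1 F2=1 -> F1&~F2 -> 0
  row 6 [0110]: F1=1 F2=1 -> F1&~F2 -> 0
  row 7 [0111]: F1=1 F2=1 -> F1&~F2 -> 0
  row 8 [1000]: F1=0 F2=1 -> F1&~F2 -> 0
  row 9 [1001]: F1=1 F2=1 -> F1&~F2 -> 0
  row 10 [1010]: F1=0 F2=1 -> F1&~F2 -> 0
  row 11 [1011]: F1=1 F2=0 -> F1&~F2 -> 1
  row 12 [1100]: F1=1 F2=1 -> F1&~F2 -> 0
  row 13 [1101]: F1=1 F2=1 -> F1&~F2 -> 0
  row 14 [1110]: F1=1 F2=1 -> F1&~F2 -> 0
  row 15 [1111]: F1=1 F2=0 -> F1&~F2 -> 1
Full result column, 4 rows per line (u,v fixed per line; w,z runs 00..11 left to right):
  rows 0-3 [u,v=00]: 0000  = hex 0
  rows 4-7 [u,v=01]: 0000  = hex 0
  rows 8-11 [u,v=10]: 0001  = hex 1
  rows 12-15 [u,v=11]: 0001  = hex 1
Counterexample vector (row 0 .. row 15) = 0000000000010001
Output column grouped in 4s = 0000 0000 0001 0001 = 0x0011
Convert to decimal digit by digit (value = value*16 + digit):
  0 -> 0
  0*16 + 0 = 0
  0*16 + 1 = 1
  1*16 + 1 = 17
Decimal = 17

17


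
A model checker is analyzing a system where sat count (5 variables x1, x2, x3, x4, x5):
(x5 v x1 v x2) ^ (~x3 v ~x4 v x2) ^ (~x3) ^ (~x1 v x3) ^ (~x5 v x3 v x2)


CNF with 5 clauses over 5 vars (32 assignments).
An assignment satisfies CNF iff every clause has >=1 true literal.
Check each row (bits = x1,x2,x3,x4,x5; clause T/F shown):
  row 0 [00000]: clauses=FTTTT -> 0
  row 1 [00001]: clauses=TTTTF -> 0
  row 2 [00010]: clauses=FTTTT -> 0
  row 3 [00011]: clauses=TTTTF -> 0
  row 4 [00100]: clauses=FTFTT -> 0
  row 5 [00101]: clauses=TTFTT -> 0
  row 6 [00110]: clauses=FFFTT -> 0
  row 7 [00111]: clauses=TFFTT -> 0
  row 8 [01000]: clauses=TTTTT -> 1
  row 9 [01001]: clauses=TTTTT -> 1
  row 10 [01010]: clauses=TTTTT -> 1
  row 11 [01011]: clauses=TTTTT -> 1
  row 12 [01100]: clauses=TTFTT -> 0
  row 13 [01101]: clauses=TTFTT -> 0
  row 14 [01110]: clauses=TTFTT -> 0
  row 15 [01111]: clauses=TTFTT -> 0
  row 16 [10000]: clauses=TTTFT -> 0
  row 17 [10001]: clauses=TTTFF -> 0
  row 18 [10010]: clauses=TTTFT -> 0
  row 19 [10011]: clauses=TTTFF -> 0
  row 20 [10100]: clauses=TTFTT -> 0
  row 21 [10101]: clauses=TTFTT -> 0
  row 22 [10110]: clauses=TFFTT -> 0
  row 23 [10111]: clauses=TFFTT -> 0
  row 24 [11000]: clauses=TTTFT -> 0
  row 25 [11001]: clauses=TTTFT -> 0
  row 26 [11010]: clauses=TTTFT -> 0
  row 27 [11011]: clauses=TTTFT -> 0
  row 28 [11100]: clauses=TTFTT -> 0
  row 29 [11101]: clauses=TTFTT -> 0
  row 30 [11110]: clauses=TTFTT -> 0
  row 31 [11111]: clauses=TTFTT -> 0
Full result column, 8 rows per line (x1,x2 fixed per line; x3,x4,x5 runs 000..111 left to right):
  rows 0-7 [x1,x2=00]: 00000000  (ones: 0)
  rows 8-15 [x1,x2=01]: 11110000  (ones: 4)
  rows 16-23 [x1,x2=10]: 00000000  (ones: 0)
  rows 24-31 [x1,x2=11]: 00000000  (ones: 0)
Satisfying assignments = 0+4+0+0 = 4

4


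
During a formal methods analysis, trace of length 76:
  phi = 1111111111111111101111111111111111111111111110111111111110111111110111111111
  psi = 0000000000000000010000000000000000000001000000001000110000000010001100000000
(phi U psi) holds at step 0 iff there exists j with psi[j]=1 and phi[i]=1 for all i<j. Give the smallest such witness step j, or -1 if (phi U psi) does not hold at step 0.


(phi U psi) at 0: need smallest j with psi[j]=1 and phi[i]=1 for all i in [0,j).
Scan from step 0:
  step 0: phi=1, psi=0 -> continue
  step 1: phi=1, psi=0 -> continue
  step 2: phi=1, psi=0 -> continue
  step 3: phi=1, psi=0 -> continue
  step 17: psi=1 and phi held for [0,17) -> witness found
Witness step = 17

17


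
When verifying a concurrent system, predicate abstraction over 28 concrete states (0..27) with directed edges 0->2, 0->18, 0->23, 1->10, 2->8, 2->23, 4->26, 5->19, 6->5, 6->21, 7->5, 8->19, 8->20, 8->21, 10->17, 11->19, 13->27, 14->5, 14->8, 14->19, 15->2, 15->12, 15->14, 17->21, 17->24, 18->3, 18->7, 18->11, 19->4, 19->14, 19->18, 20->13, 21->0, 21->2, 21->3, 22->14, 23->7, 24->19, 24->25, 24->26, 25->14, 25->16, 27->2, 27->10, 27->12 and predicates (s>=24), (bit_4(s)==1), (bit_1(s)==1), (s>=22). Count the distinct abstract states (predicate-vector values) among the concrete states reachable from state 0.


BFS from 0:
Concrete reachable: {0, 2, 3, 4, 5, 7, 8, 10, 11, 12, 13, 14, 16, 17, 18, 19, 20, 21, 23, 24, 25, 26, 27}
Abstract via predicates (s>=24), (bit_4(s)==1), (bit_1(s)==1), (s>=22):
  (0,0,0,0) <- {0, 4, 5, 8, 12, 13}
  (0,0,1,0) <- {2, 3, 7, 10, 11, 14}
  (0,1,0,0) <- {16, 17, 20, 21}
  (0,1,1,0) <- {18, 19}
  (0,1,1,1) <- {23}
  (1,1,0,1) <- {24, 25}
  (1,1,1,1) <- {26, 27}
Distinct abstract states = 7

7


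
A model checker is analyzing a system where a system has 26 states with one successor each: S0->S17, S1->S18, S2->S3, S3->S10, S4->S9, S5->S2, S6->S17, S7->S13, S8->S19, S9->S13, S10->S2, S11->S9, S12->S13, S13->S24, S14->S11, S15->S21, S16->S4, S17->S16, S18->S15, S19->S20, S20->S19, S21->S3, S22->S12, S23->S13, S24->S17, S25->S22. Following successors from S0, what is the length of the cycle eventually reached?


Trace from S0 until a state repeats:
  S0 -> S17 -> S16 -> S4 -> S9 -> S13 -> S24 -> S17
S17 first seen at step 1, revisited at step 7.
Cycle length = 7 - 1 = 6

6


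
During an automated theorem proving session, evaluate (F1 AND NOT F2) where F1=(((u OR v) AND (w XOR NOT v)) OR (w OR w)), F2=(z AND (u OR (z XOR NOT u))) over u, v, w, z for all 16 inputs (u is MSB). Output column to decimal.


F1 = (((u OR v) AND (w XOR NOT v)) OR (w OR w))
F2 = (z AND (u OR (z XOR NOT u)))
Counterexample to F1=>F2 is where F1=1 and F2=0.
Evaluate each row (bits = u,v,w,z, MSB first):
  row 0 [0000]: F1=0 F2=0 -> F1&~F2 -> 0
  row 1 [0001]: F1=0 F2=0 -> F1&~F2 -> 0
  row 2 [0010]: F1=1 F2=0 -> F1&~F2 -> 1
  row 3 [0011]: F1=1 F2=0 -> F1&~F2 -> 1
  row 4 [0100]: F1=0 F2=0 -> F1&~F2 -> 0
  row 5 [0101]: F1=0 F2=0 -> F1&~F2 -> 0
  row 6 [0110]: F1=1 F2=0 -> F1&~F2 -> 1
  row 7 [0111]: F1=1 F2=0 -> F1&~F2 -> 1
  row 8 [1000]: F1=1 F2=0 -> F1&~F2 -> 1
  row 9 [1001]: F1=1 F2=1 -> F1&~F2 -> 0
  row 10 [1010]: F1=1 F2=0 -> F1&~F2 -> 1
  row 11 [1011]: F1=1 F2=1 -> F1&~F2 -> 0
  row 12 [1100]: F1=0 F2=0 -> F1&~F2 -> 0
  row 13 [1101]: F1=0 F2=1 -> F1&~F2 -> 0
  row 14 [1110]: F1=1 F2=0 -> F1&~F2 -> 1
  row 15 [1111]: F1=1 F2=1 -> F1&~F2 -> 0
Full result column, 4 rows per line (u,v fixed per line; w,z runs 00..11 left to right):
  rows 0-3 [u,v=00]: 0011  = hex 3
  rows 4-7 [u,v=01]: 0011  = hex 3
  rows 8-11 [u,v=10]: 1010  = hex A
  rows 12-15 [u,v=11]: 0010  = hex 2
Counterexample vector (row 0 .. row 15) = 0011001110100010
Output column grouped in 4s = 0011 0011 1010 0010 = 0x33A2
Convert to decimal digit by digit (value = value*16 + digit):
  3 -> 3
  3*16 + 3 = 51
  51*16 + 10 (A) = 826
  826*16 + 2 = 13218
Decimal = 13218

13218


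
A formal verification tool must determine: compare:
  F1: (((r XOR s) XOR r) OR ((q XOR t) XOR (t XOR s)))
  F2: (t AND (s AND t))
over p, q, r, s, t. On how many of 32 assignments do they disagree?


F1 = (((r XOR s) XOR r) OR ((q XOR t) XOR (t XOR s)))
F2 = (t AND (s AND t))
Evaluate both on each of 32 rows (bits = p,q,r,s,t):
  row 0 [00000]: F1=0 F2=0 -> 0
  row 1 [00001]: F1=0 F2=0 -> 0
  row 2 [00010]: F1=1 F2=0 (differ) -> 1
  row 3 [00011]: F1=1 F2=1 -> 0
  row 4 [00100]: F1=0 F2=0 -> 0
  row 5 [00101]: F1=0 F2=0 -> 0
  row 6 [00110]: F1=1 F2=0 (differ) -> 1
  row 7 [00111]: F1=1 F2=1 -> 0
  row 8 [01000]: F1=1 F2=0 (differ) -> 1
  row 9 [01001]: F1=1 F2=0 (differ) -> 1
  row 10 [01010]: F1=1 F2=0 (differ) -> 1
  row 11 [01011]: F1=1 F2=1 -> 0
  row 12 [01100]: F1=1 F2=0 (differ) -> 1
  row 13 [01101]: F1=1 F2=0 (differ) -> 1
  row 14 [01110]: F1=1 F2=0 (differ) -> 1
  row 15 [01111]: F1=1 F2=1 -> 0
  row 16 [10000]: F1=0 F2=0 -> 0
  row 17 [10001]: F1=0 F2=0 -> 0
  row 18 [10010]: F1=1 F2=0 (differ) -> 1
  row 19 [10011]: F1=1 F2=1 -> 0
  row 20 [10100]: F1=0 F2=0 -> 0
  row 21 [10101]: F1=0 F2=0 -> 0
  row 22 [10110]: F1=1 F2=0 (differ) -> 1
  row 23 [10111]: F1=1 F2=1 -> 0
  row 24 [11000]: F1=1 F2=0 (differ) -> 1
  row 25 [11001]: F1=1 F2=0 (differ) -> 1
  row 26 [11010]: F1=1 F2=0 (differ) -> 1
  row 27 [11011]: F1=1 F2=1 -> 0
  row 28 [11100]: F1=1 F2=0 (differ) -> 1
  row 29 [11101]: F1=1 F2=0 (differ) -> 1
  row 30 [11110]: F1=1 F2=0 (differ) -> 1
  row 31 [11111]: F1=1 F2=1 -> 0
Full result column, 8 rows per line (p,q fixed per line; r,s,t runs 000..111 left to right):
  rows 0-7 [p,q=00]: 00100010  (ones: 2)
  rows 8-15 [p,q=01]: 11101110  (ones: 6)
  rows 16-23 [p,q=10]: 00100010  (ones: 2)
  rows 24-31 [p,q=11]: 11101110  (ones: 6)
Disagreements = 2+6+2+6 = 16

16


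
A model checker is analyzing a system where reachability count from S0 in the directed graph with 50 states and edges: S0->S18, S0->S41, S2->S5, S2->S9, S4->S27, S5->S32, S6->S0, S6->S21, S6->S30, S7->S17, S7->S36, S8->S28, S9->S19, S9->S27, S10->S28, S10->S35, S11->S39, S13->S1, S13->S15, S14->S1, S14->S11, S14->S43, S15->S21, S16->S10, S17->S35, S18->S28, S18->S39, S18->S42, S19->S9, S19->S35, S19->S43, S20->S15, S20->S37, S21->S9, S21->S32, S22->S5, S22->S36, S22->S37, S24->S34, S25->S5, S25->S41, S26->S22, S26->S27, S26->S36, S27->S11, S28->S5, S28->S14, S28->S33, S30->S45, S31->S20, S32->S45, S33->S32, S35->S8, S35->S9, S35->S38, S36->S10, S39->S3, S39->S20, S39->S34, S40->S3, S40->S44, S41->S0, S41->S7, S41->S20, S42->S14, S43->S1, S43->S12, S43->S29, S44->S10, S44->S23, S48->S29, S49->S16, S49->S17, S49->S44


BFS from S0:
  layer 0: {S0}
  layer 1: {S18, S41}
  layer 2: {S7, S20, S28, S39, S42}
  layer 3: {S3, S5, S14, S15, S17, S33, S34, S36, S37}
  layer 4: {S1, S10, S11, S21, S32, S35, S43}
  layer 5: {S8, S9, S12, S29, S38, S45}
  layer 6: {S19, S27}
Reachable set: {S0, S1, S3, S5, S7, S8, S9, S10, S11, S12, S14, S15, S17, S18, S19, S20, S21, S27, S28, S29, S32, S33, S34, S35, S36, S37, S38, S39, S41, S42, S43, S45}
Count = 32

32


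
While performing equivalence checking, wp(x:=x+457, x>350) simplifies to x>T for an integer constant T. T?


Formula: wp(x:=E, P) = P[E/x] (substitute E for x in postcondition)
Step 1: Postcondition: x>350
Step 2: Substitute x+457 for x: x+457>350
Step 3: Solve for x: x > 350-457 = -107

-107


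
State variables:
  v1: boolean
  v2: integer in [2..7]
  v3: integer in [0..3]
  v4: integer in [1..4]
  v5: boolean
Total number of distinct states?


State space = product of domain sizes of all variables.
Domain sizes:
  v1 (boolean): 2
  v2 (integer in [2..7]): 6
  v3 (integer in [0..3]): 4
  v4 (integer in [1..4]): 4
  v5 (boolean): 2
Product = 2 * 6 * 4 * 4 * 2 = 384

384


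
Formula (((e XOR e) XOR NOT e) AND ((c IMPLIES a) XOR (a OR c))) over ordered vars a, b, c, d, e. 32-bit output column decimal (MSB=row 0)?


Formula: (((e XOR e) XOR NOT e) AND ((c IMPLIES a) XOR (a OR c))) over a, b, c, d, e (32 rows)
Evaluate each row (bits = a,b,c,d,e, MSB first):
  row 0 [00000]: (((0 XOR 0) XOR NOT 0) AND ((0 IMPLIES 0) XOR (0 OR 0))) -> 1
  row 1 [00001]: (((1 XOR 1) XOR NOT 1) AND ((0 IMPLIES 0) XOR (0 OR 0))) -> 0
  row 2 [00010]: (((0 XOR 0) XOR NOT 0) AND ((0 IMPLIES 0) XOR (0 OR 0))) -> 1
  row 3 [00011]: (((1 XOR 1) XOR NOT 1) AND ((0 IMPLIES 0) XOR (0 OR 0))) -> 0
  row 4 [00100]: (((0 XOR 0) XOR NOT 0) AND ((1 IMPLIES 0) XOR (0 OR 1))) -> 1
  row 5 [00101]: (((1 XOR 1) XOR NOT 1) AND ((1 IMPLIES 0) XOR (0 OR 1))) -> 0
  row 6 [00110]: (((0 XOR 0) XOR NOT 0) AND ((1 IMPLIES 0) XOR (0 OR 1))) -> 1
  row 7 [00111]: (((1 XOR 1) XOR NOT 1) AND ((1 IMPLIES 0) XOR (0 OR 1))) -> 0
  row 8 [01000]: (((0 XOR 0) XOR NOT 0) AND ((0 IMPLIES 0) XOR (0 OR 0))) -> 1
  row 9 [01001]: (((1 XOR 1) XOR NOT 1) AND ((0 IMPLIES 0) XOR (0 OR 0))) -> 0
  row 10 [01010]: (((0 XOR 0) XOR NOT 0) AND ((0 IMPLIES 0) XOR (0 OR 0))) -> 1
  row 11 [01011]: (((1 XOR 1) XOR NOT 1) AND ((0 IMPLIES 0) XOR (0 OR 0))) -> 0
  row 12 [01100]: (((0 XOR 0) XOR NOT 0) AND ((1 IMPLIES 0) XOR (0 OR 1))) -> 1
  row 13 [01101]: (((1 XOR 1) XOR NOT 1) AND ((1 IMPLIES 0) XOR (0 OR 1))) -> 0
  row 14 [01110]: (((0 XOR 0) XOR NOT 0) AND ((1 IMPLIES 0) XOR (0 OR 1))) -> 1
  row 15 [01111]: (((1 XOR 1) XOR NOT 1) AND ((1 IMPLIES 0) XOR (0 OR 1))) -> 0
  row 16 [10000]: (((0 XOR 0) XOR NOT 0) AND ((0 IMPLIES 1) XOR (1 OR 0))) -> 0
  row 17 [10001]: (((1 XOR 1) XOR NOT 1) AND ((0 IMPLIES 1) XOR (1 OR 0))) -> 0
  row 18 [10010]: (((0 XOR 0) XOR NOT 0) AND ((0 IMPLIES 1) XOR (1 OR 0))) -> 0
  row 19 [10011]: (((1 XOR 1) XOR NOT 1) AND ((0 IMPLIES 1) XOR (1 OR 0))) -> 0
  row 20 [10100]: (((0 XOR 0) XOR NOT 0) AND ((1 IMPLIES 1) XOR (1 OR 1))) -> 0
  row 21 [10101]: (((1 XOR 1) XOR NOT 1) AND ((1 IMPLIES 1) XOR (1 OR 1))) -> 0
  row 22 [10110]: (((0 XOR 0) XOR NOT 0) AND ((1 IMPLIES 1) XOR (1 OR 1))) -> 0
  row 23 [10111]: (((1 XOR 1) XOR NOT 1) AND ((1 IMPLIES 1) XOR (1 OR 1))) -> 0
  row 24 [11000]: (((0 XOR 0) XOR NOT 0) AND ((0 IMPLIES 1) XOR (1 OR 0))) -> 0
  row 25 [11001]: (((1 XOR 1) XOR NOT 1) AND ((0 IMPLIES 1) XOR (1 OR 0))) -> 0
  row 26 [11010]: (((0 XOR 0) XOR NOT 0) AND ((0 IMPLIES 1) XOR (1 OR 0))) -> 0
  row 27 [11011]: (((1 XOR 1) XOR NOT 1) AND ((0 IMPLIES 1) XOR (1 OR 0))) -> 0
  row 28 [11100]: (((0 XOR 0) XOR NOT 0) AND ((1 IMPLIES 1) XOR (1 OR 1))) -> 0
  row 29 [11101]: (((1 XOR 1) XOR NOT 1) AND ((1 IMPLIES 1) XOR (1 OR 1))) -> 0
  row 30 [11110]: (((0 XOR 0) XOR NOT 0) AND ((1 IMPLIES 1) XOR (1 OR 1))) -> 0
  row 31 [11111]: (((1 XOR 1) XOR NOT 1) AND ((1 IMPLIES 1) XOR (1 OR 1))) -> 0
Full result column, 4 rows per line (a,b,c fixed per line; d,e runs 00..11 left to right):
  rows 0-3 [a,b,c=000]: 1010  = hex A
  rows 4-7 [a,b,c=001]: 1010  = hex A
  rows 8-11 [a,b,c=010]: 1010  = hex A
  rows 12-15 [a,b,c=011]: 1010  = hex A
  rows 16-19 [a,b,c=100]: 0000  = hex 0
  rows 20-23 [a,b,c=101]: 0000  = hex 0
  rows 24-27 [a,b,c=110]: 0000  = hex 0
  rows 28-31 [a,b,c=111]: 0000  = hex 0
Output column (row 0 .. row 31) = 10101010101010100000000000000000
Output column grouped in 4s = 1010 1010 1010 1010 0000 0000 0000 0000 = 0xAAAA0000
Convert to decimal digit by digit (value = value*16 + digit):
  A -> 10
  10*16 + 10 (A) = 170
  170*16 + 10 (A) = 2730
  2730*16 + 10 (A) = 43690
  43690*16 + 0 = 699040
  699040*16 + 0 = 11184640
  11184640*16 + 0 = 178954240
  178954240*16 + 0 = 2863267840
Decimal = 2863267840

2863267840


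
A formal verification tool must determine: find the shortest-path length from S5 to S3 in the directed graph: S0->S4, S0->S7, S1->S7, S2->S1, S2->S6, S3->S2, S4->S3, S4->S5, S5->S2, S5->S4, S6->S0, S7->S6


BFS layer-by-layer from S5:
  dist 0: {S5}
  dist 1: {S2, S4}
  dist 2: {S1, S3, S6}
  -> S3 reached at distance 2
Shortest path length = 2

2


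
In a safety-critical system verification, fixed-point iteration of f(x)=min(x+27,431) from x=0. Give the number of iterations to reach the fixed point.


Step 1: x=0, cap=431, increment=27
Step 2: x grows by 27 each step until capped at 431; fixed point is x=431
Step 3: iterations = ceil(431/27) = 16

16


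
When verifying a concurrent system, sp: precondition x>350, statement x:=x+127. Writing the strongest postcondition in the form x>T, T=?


Formula: sp(P, x:=E) = exists old_x. (x = E[old_x/x]) AND P[old_x/x] (old_x is the value of x before the assignment; eliminate old_x by solving x = E[old_x/x] for old_x)
Step 1: Precondition P: x>350, i.e. old_x > 350
Step 2: Assignment gives x = old_x + 127, so old_x = x - 127
Step 3: Substitute into P: x - 127 > 350
Step 4: Simplify: x > 350+127 = 477

477


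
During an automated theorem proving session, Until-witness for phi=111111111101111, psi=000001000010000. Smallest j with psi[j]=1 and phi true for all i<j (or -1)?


(phi U psi) at 0: need smallest j with psi[j]=1 and phi[i]=1 for all i in [0,j).
Scan from step 0:
  step 0: phi=1, psi=0 -> continue
  step 1: phi=1, psi=0 -> continue
  step 2: phi=1, psi=0 -> continue
  step 3: phi=1, psi=0 -> continue
  step 5: psi=1 and phi held for [0,5) -> witness found
Witness step = 5

5


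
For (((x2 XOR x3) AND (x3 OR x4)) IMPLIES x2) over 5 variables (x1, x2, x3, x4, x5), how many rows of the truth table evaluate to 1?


Formula: (((x2 XOR x3) AND (x3 OR x4)) IMPLIES x2) over 5 vars (32 rows)
Evaluate each row (x1, x2, x3, x4, x5 as bits, MSB first):
  row 0 [00000]: (((0 XOR 0) AND (0 OR 0)) IMPLIES 0) -> 1
  row 1 [00001]: (((0 XOR 0) AND (0 OR 0)) IMPLIES 0) -> 1
  row 2 [00010]: (((0 XOR 0) AND (0 OR 1)) IMPLIES 0) -> 1
  row 3 [00011]: (((0 XOR 0) AND (0 OR 1)) IMPLIES 0) -> 1
  row 4 [00100]: (((0 XOR 1) AND (1 OR 0)) IMPLIES 0) -> 0
  row 5 [00101]: (((0 XOR 1) AND (1 OR 0)) IMPLIES 0) -> 0
  row 6 [00110]: (((0 XOR 1) AND (1 OR 1)) IMPLIES 0) -> 0
  row 7 [00111]: (((0 XOR 1) AND (1 OR 1)) IMPLIES 0) -> 0
  row 8 [01000]: (((1 XOR 0) AND (0 OR 0)) IMPLIES 1) -> 1
  row 9 [01001]: (((1 XOR 0) AND (0 OR 0)) IMPLIES 1) -> 1
  row 10 [01010]: (((1 XOR 0) AND (0 OR 1)) IMPLIES 1) -> 1
  row 11 [01011]: (((1 XOR 0) AND (0 OR 1)) IMPLIES 1) -> 1
  row 12 [01100]: (((1 XOR 1) AND (1 OR 0)) IMPLIES 1) -> 1
  row 13 [01101]: (((1 XOR 1) AND (1 OR 0)) IMPLIES 1) -> 1
  row 14 [01110]: (((1 XOR 1) AND (1 OR 1)) IMPLIES 1) -> 1
  row 15 [01111]: (((1 XOR 1) AND (1 OR 1)) IMPLIES 1) -> 1
  row 16 [10000]: (((0 XOR 0) AND (0 OR 0)) IMPLIES 0) -> 1
  row 17 [10001]: (((0 XOR 0) AND (0 OR 0)) IMPLIES 0) -> 1
  row 18 [10010]: (((0 XOR 0) AND (0 OR 1)) IMPLIES 0) -> 1
  row 19 [10011]: (((0 XOR 0) AND (0 OR 1)) IMPLIES 0) -> 1
  row 20 [10100]: (((0 XOR 1) AND (1 OR 0)) IMPLIES 0) -> 0
  row 21 [10101]: (((0 XOR 1) AND (1 OR 0)) IMPLIES 0) -> 0
  row 22 [10110]: (((0 XOR 1) AND (1 OR 1)) IMPLIES 0) -> 0
  row 23 [10111]: (((0 XOR 1) AND (1 OR 1)) IMPLIES 0) -> 0
  row 24 [11000]: (((1 XOR 0) AND (0 OR 0)) IMPLIES 1) -> 1
  row 25 [11001]: (((1 XOR 0) AND (0 OR 0)) IMPLIES 1) -> 1
  row 26 [11010]: (((1 XOR 0) AND (0 OR 1)) IMPLIES 1) -> 1
  row 27 [11011]: (((1 XOR 0) AND (0 OR 1)) IMPLIES 1) -> 1
  row 28 [11100]: (((1 XOR 1) AND (1 OR 0)) IMPLIES 1) -> 1
  row 29 [11101]: (((1 XOR 1) AND (1 OR 0)) IMPLIES 1) -> 1
  row 30 [11110]: (((1 XOR 1) AND (1 OR 1)) IMPLIES 1) -> 1
  row 31 [11111]: (((1 XOR 1) AND (1 OR 1)) IMPLIES 1) -> 1
Full result column, 8 rows per line (x1,x2 fixed per line; x3,x4,x5 runs 000..111 left to right):
  rows 0-7 [x1,x2=00]: 11110000  (ones: 4)
  rows 8-15 [x1,x2=01]: 11111111  (ones: 8)
  rows 16-23 [x1,x2=10]: 11110000  (ones: 4)
  rows 24-31 [x1,x2=11]: 11111111  (ones: 8)
Count of 1-rows = 4+8+4+8 = 24

24


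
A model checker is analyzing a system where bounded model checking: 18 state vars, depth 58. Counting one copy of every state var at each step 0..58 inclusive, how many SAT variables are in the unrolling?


BMC unrolls to depth k, creating one copy of each state var for steps 0..k.
Step count = 58 + 1 = 59 (steps 0 through 58)
Vars per step = 18
Total = 18 * 59 = 1062

1062


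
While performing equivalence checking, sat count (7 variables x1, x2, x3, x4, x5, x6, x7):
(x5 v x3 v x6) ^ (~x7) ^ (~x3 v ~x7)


CNF with 3 clauses over 7 vars (128 assignments).
An assignment satisfies CNF iff every clause has >=1 true literal.
Check each row (bits = x1,x2,x3,x4,x5,x6,x7; clause T/F shown):
  row 0 [0000000]: clauses=FTT -> 0
  row 1 [0000001]: clauses=FFT -> 0
  row 2 [0000010]: clauses=TTT -> 1
  row 3 [0000011]: clauses=TFT -> 0
  row 4 [0000100]: clauses=TTT -> 1
  (every remaining row is evaluated the same way; all 128 results are listed next)
Full result column, 8 rows per line (x1,x2,x3,x4 fixed per line; x5,x6,x7 runs 000..111 left to right):
  rows 0-7 [x1,x2,x3,x4=0000]: 00101010  (ones: 3)
  rows 8-15 [x1,x2,x3,x4=0001]: 00101010  (ones: 3)
  rows 16-23 [x1,x2,x3,x4=0010]: 10101010  (ones: 4)
  rows 24-31 [x1,x2,x3,x4=0011]: 10101010  (ones: 4)
  rows 32-39 [x1,x2,x3,x4=0100]: 00101010  (ones: 3)
  rows 40-47 [x1,x2,x3,x4=0101]: 00101010  (ones: 3)
  rows 48-55 [x1,x2,x3,x4=0110]: 10101010  (ones: 4)
  rows 56-63 [x1,x2,x3,x4=0111]: 10101010  (ones: 4)
  rows 64-71 [x1,x2,x3,x4=1000]: 00101010  (ones: 3)
  rows 72-79 [x1,x2,x3,x4=1001]: 00101010  (ones: 3)
  rows 80-87 [x1,x2,x3,x4=1010]: 10101010  (ones: 4)
  rows 88-95 [x1,x2,x3,x4=1011]: 10101010  (ones: 4)
  rows 96-103 [x1,x2,x3,x4=1100]: 00101010  (ones: 3)
  rows 104-111 [x1,x2,x3,x4=1101]: 00101010  (ones: 3)
  rows 112-119 [x1,x2,x3,x4=1110]: 10101010  (ones: 4)
  rows 120-127 [x1,x2,x3,x4=1111]: 10101010  (ones: 4)
Satisfying assignments = 3+3+4+4+3+3+4+4+3+3+4+4+3+3+4+4 = 56

56


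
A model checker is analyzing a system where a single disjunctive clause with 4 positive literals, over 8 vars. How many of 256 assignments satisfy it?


Step 1: Total=2^8=256
Step 2: Unsat when all 4 false: 2^4=16
Step 3: Sat=256-16=240

240


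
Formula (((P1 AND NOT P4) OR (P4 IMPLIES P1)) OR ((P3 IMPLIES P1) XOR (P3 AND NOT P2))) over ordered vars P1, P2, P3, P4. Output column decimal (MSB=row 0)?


Formula: (((P1 AND NOT P4) OR (P4 IMPLIES P1)) OR ((P3 IMPLIES P1) XOR (P3 AND NOT P2))) over P1, P2, P3, P4 (16 rows)
Evaluate each row (bits = P1,P2,P3,P4, MSB first):
  row 0 [0000]: (((0 AND NOT 0) OR (0 IMPLIES 0)) OR ((0 IMPLIES 0) XOR (0 AND NOT 0))) -> 1
  row 1 [0001]: (((0 AND NOT 1) OR (1 IMPLIES 0)) OR ((0 IMPLIES 0) XOR (0 AND NOT 0))) -> 1
  row 2 [0010]: (((0 AND NOT 0) OR (0 IMPLIES 0)) OR ((1 IMPLIES 0) XOR (1 AND NOT 0))) -> 1
  row 3 [0011]: (((0 AND NOT 1) OR (1 IMPLIES 0)) OR ((1 IMPLIES 0) XOR (1 AND NOT 0))) -> 1
  row 4 [0100]: (((0 AND NOT 0) OR (0 IMPLIES 0)) OR ((0 IMPLIES 0) XOR (0 AND NOT 1))) -> 1
  row 5 [0101]: (((0 AND NOT 1) OR (1 IMPLIES 0)) OR ((0 IMPLIES 0) XOR (0 AND NOT 1))) -> 1
  row 6 [0110]: (((0 AND NOT 0) OR (0 IMPLIES 0)) OR ((1 IMPLIES 0) XOR (1 AND NOT 1))) -> 1
  row 7 [0111]: (((0 AND NOT 1) OR (1 IMPLIES 0)) OR ((1 IMPLIES 0) XOR (1 AND NOT 1))) -> 0
  row 8 [1000]: (((1 AND NOT 0) OR (0 IMPLIES 1)) OR ((0 IMPLIES 1) XOR (0 AND NOT 0))) -> 1
  row 9 [1001]: (((1 AND NOT 1) OR (1 IMPLIES 1)) OR ((0 IMPLIES 1) XOR (0 AND NOT 0))) -> 1
  row 10 [1010]: (((1 AND NOT 0) OR (0 IMPLIES 1)) OR ((1 IMPLIES 1) XOR (1 AND NOT 0))) -> 1
  row 11 [1011]: (((1 AND NOT 1) OR (1 IMPLIES 1)) OR ((1 IMPLIES 1) XOR (1 AND NOT 0))) -> 1
  row 12 [1100]: (((1 AND NOT 0) OR (0 IMPLIES 1)) OR ((0 IMPLIES 1) XOR (0 AND NOT 1))) -> 1
  row 13 [1101]: (((1 AND NOT 1) OR (1 IMPLIES 1)) OR ((0 IMPLIES 1) XOR (0 AND NOT 1))) -> 1
  row 14 [1110]: (((1 AND NOT 0) OR (0 IMPLIES 1)) OR ((1 IMPLIES 1) XOR (1 AND NOT 1))) -> 1
  row 15 [1111]: (((1 AND NOT 1) OR (1 IMPLIES 1)) OR ((1 IMPLIES 1) XOR (1 AND NOT 1))) -> 1
Full result column, 4 rows per line (P1,P2 fixed per line; P3,P4 runs 00..11 left to right):
  rows 0-3 [P1,P2=00]: 1111  = hex F
  rows 4-7 [P1,P2=01]: 1110  = hex E
  rows 8-11 [P1,P2=10]: 1111  = hex F
  rows 12-15 [P1,P2=11]: 1111  = hex F
Output column (row 0 .. row 15) = 1111111011111111
Output column grouped in 4s = 1111 1110 1111 1111 = 0xFEFF
Convert to decimal digit by digit (value = value*16 + digit):
  F -> 15
  15*16 + 14 (E) = 254
  254*16 + 15 (F) = 4079
  4079*16 + 15 (F) = 65279
Decimal = 65279

65279


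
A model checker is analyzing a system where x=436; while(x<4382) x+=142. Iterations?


Step 1: x goes from 436 toward 4382 by 142; the body runs while x<4382, so iterations = ceil((bound-start)/step)
Step 2: Distance=3946
Step 3: ceil(3946/142)=28

28


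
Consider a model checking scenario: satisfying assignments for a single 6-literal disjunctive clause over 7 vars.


Step 1: Total=2^7=128
Step 2: Unsat when all 6 false: 2^1=2
Step 3: Sat=128-2=126

126


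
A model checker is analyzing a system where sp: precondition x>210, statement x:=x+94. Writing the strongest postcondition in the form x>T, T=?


Formula: sp(P, x:=E) = exists old_x. (x = E[old_x/x]) AND P[old_x/x] (old_x is the value of x before the assignment; eliminate old_x by solving x = E[old_x/x] for old_x)
Step 1: Precondition P: x>210, i.e. old_x > 210
Step 2: Assignment gives x = old_x + 94, so old_x = x - 94
Step 3: Substitute into P: x - 94 > 210
Step 4: Simplify: x > 210+94 = 304

304


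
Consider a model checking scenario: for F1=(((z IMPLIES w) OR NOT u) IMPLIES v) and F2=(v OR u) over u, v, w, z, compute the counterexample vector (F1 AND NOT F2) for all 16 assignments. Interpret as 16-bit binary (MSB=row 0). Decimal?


F1 = (((z IMPLIES w) OR NOT u) IMPLIES v)
F2 = (v OR u)
Counterexample to F1=>F2 is where F1=1 and F2=0.
Evaluate each row (bits = u,v,w,z, MSB first):
  row 0 [0000]: F1=0 F2=0 -> F1&~F2 -> 0
  row 1 [0001]: F1=0 F2=0 -> F1&~F2 -> 0
  row 2 [0010]: F1=0 F2=0 -> F1&~F2 -> 0
  row 3 [0011]: F1=0 F2=0 -> F1&~F2 -> 0
  row 4 [0100]: F1=1 F2=1 -> F1&~F2 -> 0
  row 5 [0101]: F1=1 F2=1 -> F1&~F2 -> 0
  row 6 [0110]: F1=1 F2=1 -> F1&~F2 -> 0
  row 7 [0111]: F1=1 F2=1 -> F1&~F2 -> 0
  row 8 [1000]: F1=0 F2=1 -> F1&~F2 -> 0
  row 9 [1001]: F1=1 F2=1 -> F1&~F2 -> 0
  row 10 [1010]: F1=0 F2=1 -> F1&~F2 -> 0
  row 11 [1011]: F1=0 F2=1 -> F1&~F2 -> 0
  row 12 [1100]: F1=1 F2=1 -> F1&~F2 -> 0
  row 13 [1101]: F1=1 F2=1 -> F1&~F2 -> 0
  row 14 [1110]: F1=1 F2=1 -> F1&~F2 -> 0
  row 15 [1111]: F1=1 F2=1 -> F1&~F2 -> 0
Full result column, 4 rows per line (u,v fixed per line; w,z runs 00..11 left to right):
  rows 0-3 [u,v=00]: 0000  = hex 0
  rows 4-7 [u,v=01]: 0000  = hex 0
  rows 8-11 [u,v=10]: 0000  = hex 0
  rows 12-15 [u,v=11]: 0000  = hex 0
Counterexample vector (row 0 .. row 15) = 0000000000000000
Output column grouped in 4s = 0000 0000 0000 0000 = 0x0000
Convert to decimal digit by digit (value = value*16 + digit):
  0 -> 0
  0*16 + 0 = 0
  0*16 + 0 = 0
  0*16 + 0 = 0
Decimal = 0

0
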